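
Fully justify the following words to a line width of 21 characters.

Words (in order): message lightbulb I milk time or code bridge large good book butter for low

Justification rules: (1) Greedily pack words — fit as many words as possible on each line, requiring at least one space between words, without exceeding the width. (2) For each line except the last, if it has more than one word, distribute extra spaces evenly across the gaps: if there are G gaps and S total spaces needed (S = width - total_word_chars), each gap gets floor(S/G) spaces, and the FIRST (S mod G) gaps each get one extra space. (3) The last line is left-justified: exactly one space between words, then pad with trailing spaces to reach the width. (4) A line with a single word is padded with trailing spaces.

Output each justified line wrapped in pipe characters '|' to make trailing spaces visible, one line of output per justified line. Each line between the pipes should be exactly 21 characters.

Answer: |message  lightbulb  I|
|milk   time  or  code|
|bridge   large   good|
|book butter for low  |

Derivation:
Line 1: ['message', 'lightbulb', 'I'] (min_width=19, slack=2)
Line 2: ['milk', 'time', 'or', 'code'] (min_width=17, slack=4)
Line 3: ['bridge', 'large', 'good'] (min_width=17, slack=4)
Line 4: ['book', 'butter', 'for', 'low'] (min_width=19, slack=2)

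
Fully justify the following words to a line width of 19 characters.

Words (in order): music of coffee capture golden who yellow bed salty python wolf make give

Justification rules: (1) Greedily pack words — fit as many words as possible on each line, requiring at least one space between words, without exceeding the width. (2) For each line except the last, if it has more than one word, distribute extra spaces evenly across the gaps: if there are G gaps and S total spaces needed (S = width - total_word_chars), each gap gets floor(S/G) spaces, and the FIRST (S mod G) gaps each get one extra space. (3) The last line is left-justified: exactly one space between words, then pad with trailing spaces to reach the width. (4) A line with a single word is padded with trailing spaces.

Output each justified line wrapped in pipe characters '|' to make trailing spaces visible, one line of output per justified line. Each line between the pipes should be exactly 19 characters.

Line 1: ['music', 'of', 'coffee'] (min_width=15, slack=4)
Line 2: ['capture', 'golden', 'who'] (min_width=18, slack=1)
Line 3: ['yellow', 'bed', 'salty'] (min_width=16, slack=3)
Line 4: ['python', 'wolf', 'make'] (min_width=16, slack=3)
Line 5: ['give'] (min_width=4, slack=15)

Answer: |music   of   coffee|
|capture  golden who|
|yellow   bed  salty|
|python   wolf  make|
|give               |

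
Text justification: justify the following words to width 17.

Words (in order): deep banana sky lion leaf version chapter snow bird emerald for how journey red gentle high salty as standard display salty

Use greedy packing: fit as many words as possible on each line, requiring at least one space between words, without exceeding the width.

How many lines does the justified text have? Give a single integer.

Answer: 8

Derivation:
Line 1: ['deep', 'banana', 'sky'] (min_width=15, slack=2)
Line 2: ['lion', 'leaf', 'version'] (min_width=17, slack=0)
Line 3: ['chapter', 'snow', 'bird'] (min_width=17, slack=0)
Line 4: ['emerald', 'for', 'how'] (min_width=15, slack=2)
Line 5: ['journey', 'red'] (min_width=11, slack=6)
Line 6: ['gentle', 'high', 'salty'] (min_width=17, slack=0)
Line 7: ['as', 'standard'] (min_width=11, slack=6)
Line 8: ['display', 'salty'] (min_width=13, slack=4)
Total lines: 8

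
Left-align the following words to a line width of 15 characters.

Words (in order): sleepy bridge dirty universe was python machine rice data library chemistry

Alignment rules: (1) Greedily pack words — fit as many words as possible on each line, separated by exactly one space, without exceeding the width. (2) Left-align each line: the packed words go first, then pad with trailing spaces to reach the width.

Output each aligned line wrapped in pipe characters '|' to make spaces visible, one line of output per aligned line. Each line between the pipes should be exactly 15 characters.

Answer: |sleepy bridge  |
|dirty universe |
|was python     |
|machine rice   |
|data library   |
|chemistry      |

Derivation:
Line 1: ['sleepy', 'bridge'] (min_width=13, slack=2)
Line 2: ['dirty', 'universe'] (min_width=14, slack=1)
Line 3: ['was', 'python'] (min_width=10, slack=5)
Line 4: ['machine', 'rice'] (min_width=12, slack=3)
Line 5: ['data', 'library'] (min_width=12, slack=3)
Line 6: ['chemistry'] (min_width=9, slack=6)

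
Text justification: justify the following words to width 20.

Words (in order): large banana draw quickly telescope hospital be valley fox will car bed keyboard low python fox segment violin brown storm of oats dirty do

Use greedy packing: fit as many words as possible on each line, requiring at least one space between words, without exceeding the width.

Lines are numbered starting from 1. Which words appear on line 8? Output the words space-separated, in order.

Line 1: ['large', 'banana', 'draw'] (min_width=17, slack=3)
Line 2: ['quickly', 'telescope'] (min_width=17, slack=3)
Line 3: ['hospital', 'be', 'valley'] (min_width=18, slack=2)
Line 4: ['fox', 'will', 'car', 'bed'] (min_width=16, slack=4)
Line 5: ['keyboard', 'low', 'python'] (min_width=19, slack=1)
Line 6: ['fox', 'segment', 'violin'] (min_width=18, slack=2)
Line 7: ['brown', 'storm', 'of', 'oats'] (min_width=19, slack=1)
Line 8: ['dirty', 'do'] (min_width=8, slack=12)

Answer: dirty do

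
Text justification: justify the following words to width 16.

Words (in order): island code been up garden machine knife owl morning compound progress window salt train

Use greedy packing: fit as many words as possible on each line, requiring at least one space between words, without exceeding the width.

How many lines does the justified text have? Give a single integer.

Answer: 7

Derivation:
Line 1: ['island', 'code', 'been'] (min_width=16, slack=0)
Line 2: ['up', 'garden'] (min_width=9, slack=7)
Line 3: ['machine', 'knife'] (min_width=13, slack=3)
Line 4: ['owl', 'morning'] (min_width=11, slack=5)
Line 5: ['compound'] (min_width=8, slack=8)
Line 6: ['progress', 'window'] (min_width=15, slack=1)
Line 7: ['salt', 'train'] (min_width=10, slack=6)
Total lines: 7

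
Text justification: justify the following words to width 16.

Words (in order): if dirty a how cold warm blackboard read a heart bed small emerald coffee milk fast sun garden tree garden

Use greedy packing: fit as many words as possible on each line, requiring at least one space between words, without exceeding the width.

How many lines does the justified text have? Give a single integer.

Line 1: ['if', 'dirty', 'a', 'how'] (min_width=14, slack=2)
Line 2: ['cold', 'warm'] (min_width=9, slack=7)
Line 3: ['blackboard', 'read'] (min_width=15, slack=1)
Line 4: ['a', 'heart', 'bed'] (min_width=11, slack=5)
Line 5: ['small', 'emerald'] (min_width=13, slack=3)
Line 6: ['coffee', 'milk', 'fast'] (min_width=16, slack=0)
Line 7: ['sun', 'garden', 'tree'] (min_width=15, slack=1)
Line 8: ['garden'] (min_width=6, slack=10)
Total lines: 8

Answer: 8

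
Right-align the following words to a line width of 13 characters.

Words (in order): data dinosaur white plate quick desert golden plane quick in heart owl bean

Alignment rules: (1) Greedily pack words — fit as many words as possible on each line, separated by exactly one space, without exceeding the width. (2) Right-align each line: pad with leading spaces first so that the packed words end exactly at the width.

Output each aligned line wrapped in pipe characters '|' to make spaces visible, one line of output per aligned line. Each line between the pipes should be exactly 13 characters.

Line 1: ['data', 'dinosaur'] (min_width=13, slack=0)
Line 2: ['white', 'plate'] (min_width=11, slack=2)
Line 3: ['quick', 'desert'] (min_width=12, slack=1)
Line 4: ['golden', 'plane'] (min_width=12, slack=1)
Line 5: ['quick', 'in'] (min_width=8, slack=5)
Line 6: ['heart', 'owl'] (min_width=9, slack=4)
Line 7: ['bean'] (min_width=4, slack=9)

Answer: |data dinosaur|
|  white plate|
| quick desert|
| golden plane|
|     quick in|
|    heart owl|
|         bean|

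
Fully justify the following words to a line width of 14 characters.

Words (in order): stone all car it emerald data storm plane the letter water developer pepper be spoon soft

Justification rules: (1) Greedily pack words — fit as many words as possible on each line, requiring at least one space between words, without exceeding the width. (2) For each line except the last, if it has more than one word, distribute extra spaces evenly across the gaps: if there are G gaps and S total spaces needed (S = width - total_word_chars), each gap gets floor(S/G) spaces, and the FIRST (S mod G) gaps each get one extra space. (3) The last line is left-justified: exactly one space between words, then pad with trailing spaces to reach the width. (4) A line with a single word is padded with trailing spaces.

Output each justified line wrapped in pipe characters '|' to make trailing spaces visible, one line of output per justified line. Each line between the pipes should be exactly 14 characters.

Line 1: ['stone', 'all', 'car'] (min_width=13, slack=1)
Line 2: ['it', 'emerald'] (min_width=10, slack=4)
Line 3: ['data', 'storm'] (min_width=10, slack=4)
Line 4: ['plane', 'the'] (min_width=9, slack=5)
Line 5: ['letter', 'water'] (min_width=12, slack=2)
Line 6: ['developer'] (min_width=9, slack=5)
Line 7: ['pepper', 'be'] (min_width=9, slack=5)
Line 8: ['spoon', 'soft'] (min_width=10, slack=4)

Answer: |stone  all car|
|it     emerald|
|data     storm|
|plane      the|
|letter   water|
|developer     |
|pepper      be|
|spoon soft    |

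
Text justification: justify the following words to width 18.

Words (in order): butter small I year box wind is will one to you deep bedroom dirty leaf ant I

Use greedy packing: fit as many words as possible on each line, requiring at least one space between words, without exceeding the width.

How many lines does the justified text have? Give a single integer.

Line 1: ['butter', 'small', 'I'] (min_width=14, slack=4)
Line 2: ['year', 'box', 'wind', 'is'] (min_width=16, slack=2)
Line 3: ['will', 'one', 'to', 'you'] (min_width=15, slack=3)
Line 4: ['deep', 'bedroom', 'dirty'] (min_width=18, slack=0)
Line 5: ['leaf', 'ant', 'I'] (min_width=10, slack=8)
Total lines: 5

Answer: 5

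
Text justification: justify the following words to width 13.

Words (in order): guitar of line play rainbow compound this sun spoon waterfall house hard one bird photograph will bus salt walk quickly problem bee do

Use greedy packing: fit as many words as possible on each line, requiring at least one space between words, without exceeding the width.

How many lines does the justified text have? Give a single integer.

Line 1: ['guitar', 'of'] (min_width=9, slack=4)
Line 2: ['line', 'play'] (min_width=9, slack=4)
Line 3: ['rainbow'] (min_width=7, slack=6)
Line 4: ['compound', 'this'] (min_width=13, slack=0)
Line 5: ['sun', 'spoon'] (min_width=9, slack=4)
Line 6: ['waterfall'] (min_width=9, slack=4)
Line 7: ['house', 'hard'] (min_width=10, slack=3)
Line 8: ['one', 'bird'] (min_width=8, slack=5)
Line 9: ['photograph'] (min_width=10, slack=3)
Line 10: ['will', 'bus', 'salt'] (min_width=13, slack=0)
Line 11: ['walk', 'quickly'] (min_width=12, slack=1)
Line 12: ['problem', 'bee'] (min_width=11, slack=2)
Line 13: ['do'] (min_width=2, slack=11)
Total lines: 13

Answer: 13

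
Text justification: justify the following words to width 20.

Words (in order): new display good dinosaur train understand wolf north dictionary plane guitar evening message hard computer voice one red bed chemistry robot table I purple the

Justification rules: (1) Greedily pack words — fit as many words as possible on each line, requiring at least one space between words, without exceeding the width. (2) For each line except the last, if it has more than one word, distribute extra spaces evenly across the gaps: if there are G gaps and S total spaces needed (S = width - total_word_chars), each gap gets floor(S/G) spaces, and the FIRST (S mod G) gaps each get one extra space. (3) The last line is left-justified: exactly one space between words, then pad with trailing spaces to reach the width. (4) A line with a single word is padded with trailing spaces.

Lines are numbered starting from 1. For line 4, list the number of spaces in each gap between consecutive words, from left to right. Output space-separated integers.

Line 1: ['new', 'display', 'good'] (min_width=16, slack=4)
Line 2: ['dinosaur', 'train'] (min_width=14, slack=6)
Line 3: ['understand', 'wolf'] (min_width=15, slack=5)
Line 4: ['north', 'dictionary'] (min_width=16, slack=4)
Line 5: ['plane', 'guitar', 'evening'] (min_width=20, slack=0)
Line 6: ['message', 'hard'] (min_width=12, slack=8)
Line 7: ['computer', 'voice', 'one'] (min_width=18, slack=2)
Line 8: ['red', 'bed', 'chemistry'] (min_width=17, slack=3)
Line 9: ['robot', 'table', 'I', 'purple'] (min_width=20, slack=0)
Line 10: ['the'] (min_width=3, slack=17)

Answer: 5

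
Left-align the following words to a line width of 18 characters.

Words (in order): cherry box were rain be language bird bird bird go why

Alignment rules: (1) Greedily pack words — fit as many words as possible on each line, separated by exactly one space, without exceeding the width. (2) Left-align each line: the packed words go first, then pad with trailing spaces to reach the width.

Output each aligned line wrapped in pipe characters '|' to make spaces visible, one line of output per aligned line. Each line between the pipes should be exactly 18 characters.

Line 1: ['cherry', 'box', 'were'] (min_width=15, slack=3)
Line 2: ['rain', 'be', 'language'] (min_width=16, slack=2)
Line 3: ['bird', 'bird', 'bird', 'go'] (min_width=17, slack=1)
Line 4: ['why'] (min_width=3, slack=15)

Answer: |cherry box were   |
|rain be language  |
|bird bird bird go |
|why               |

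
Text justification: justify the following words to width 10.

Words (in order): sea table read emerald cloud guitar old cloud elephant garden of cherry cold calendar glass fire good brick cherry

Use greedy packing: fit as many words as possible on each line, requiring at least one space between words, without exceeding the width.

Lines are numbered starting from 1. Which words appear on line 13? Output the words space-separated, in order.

Line 1: ['sea', 'table'] (min_width=9, slack=1)
Line 2: ['read'] (min_width=4, slack=6)
Line 3: ['emerald'] (min_width=7, slack=3)
Line 4: ['cloud'] (min_width=5, slack=5)
Line 5: ['guitar', 'old'] (min_width=10, slack=0)
Line 6: ['cloud'] (min_width=5, slack=5)
Line 7: ['elephant'] (min_width=8, slack=2)
Line 8: ['garden', 'of'] (min_width=9, slack=1)
Line 9: ['cherry'] (min_width=6, slack=4)
Line 10: ['cold'] (min_width=4, slack=6)
Line 11: ['calendar'] (min_width=8, slack=2)
Line 12: ['glass', 'fire'] (min_width=10, slack=0)
Line 13: ['good', 'brick'] (min_width=10, slack=0)
Line 14: ['cherry'] (min_width=6, slack=4)

Answer: good brick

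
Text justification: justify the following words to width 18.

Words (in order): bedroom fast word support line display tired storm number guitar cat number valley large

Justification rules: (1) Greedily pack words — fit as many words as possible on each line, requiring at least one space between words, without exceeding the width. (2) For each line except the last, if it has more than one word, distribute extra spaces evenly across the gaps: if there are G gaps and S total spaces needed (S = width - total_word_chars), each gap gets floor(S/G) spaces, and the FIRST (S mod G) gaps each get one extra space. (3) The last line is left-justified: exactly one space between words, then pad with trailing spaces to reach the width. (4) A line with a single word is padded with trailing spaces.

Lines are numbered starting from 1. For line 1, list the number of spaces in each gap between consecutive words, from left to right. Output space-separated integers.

Answer: 2 1

Derivation:
Line 1: ['bedroom', 'fast', 'word'] (min_width=17, slack=1)
Line 2: ['support', 'line'] (min_width=12, slack=6)
Line 3: ['display', 'tired'] (min_width=13, slack=5)
Line 4: ['storm', 'number'] (min_width=12, slack=6)
Line 5: ['guitar', 'cat', 'number'] (min_width=17, slack=1)
Line 6: ['valley', 'large'] (min_width=12, slack=6)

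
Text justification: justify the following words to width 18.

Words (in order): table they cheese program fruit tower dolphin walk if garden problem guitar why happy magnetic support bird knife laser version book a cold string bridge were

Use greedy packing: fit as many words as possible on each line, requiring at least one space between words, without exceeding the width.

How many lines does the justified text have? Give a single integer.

Answer: 10

Derivation:
Line 1: ['table', 'they', 'cheese'] (min_width=17, slack=1)
Line 2: ['program', 'fruit'] (min_width=13, slack=5)
Line 3: ['tower', 'dolphin', 'walk'] (min_width=18, slack=0)
Line 4: ['if', 'garden', 'problem'] (min_width=17, slack=1)
Line 5: ['guitar', 'why', 'happy'] (min_width=16, slack=2)
Line 6: ['magnetic', 'support'] (min_width=16, slack=2)
Line 7: ['bird', 'knife', 'laser'] (min_width=16, slack=2)
Line 8: ['version', 'book', 'a'] (min_width=14, slack=4)
Line 9: ['cold', 'string', 'bridge'] (min_width=18, slack=0)
Line 10: ['were'] (min_width=4, slack=14)
Total lines: 10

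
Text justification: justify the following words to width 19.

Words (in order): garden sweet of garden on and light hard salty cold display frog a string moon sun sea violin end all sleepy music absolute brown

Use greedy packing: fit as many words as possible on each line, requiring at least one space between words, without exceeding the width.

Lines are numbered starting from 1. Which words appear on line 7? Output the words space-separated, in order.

Answer: sleepy music

Derivation:
Line 1: ['garden', 'sweet', 'of'] (min_width=15, slack=4)
Line 2: ['garden', 'on', 'and', 'light'] (min_width=19, slack=0)
Line 3: ['hard', 'salty', 'cold'] (min_width=15, slack=4)
Line 4: ['display', 'frog', 'a'] (min_width=14, slack=5)
Line 5: ['string', 'moon', 'sun', 'sea'] (min_width=19, slack=0)
Line 6: ['violin', 'end', 'all'] (min_width=14, slack=5)
Line 7: ['sleepy', 'music'] (min_width=12, slack=7)
Line 8: ['absolute', 'brown'] (min_width=14, slack=5)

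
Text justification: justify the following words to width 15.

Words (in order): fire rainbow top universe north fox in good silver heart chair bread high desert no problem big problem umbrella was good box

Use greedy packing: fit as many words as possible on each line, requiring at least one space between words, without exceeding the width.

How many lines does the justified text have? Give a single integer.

Line 1: ['fire', 'rainbow'] (min_width=12, slack=3)
Line 2: ['top', 'universe'] (min_width=12, slack=3)
Line 3: ['north', 'fox', 'in'] (min_width=12, slack=3)
Line 4: ['good', 'silver'] (min_width=11, slack=4)
Line 5: ['heart', 'chair'] (min_width=11, slack=4)
Line 6: ['bread', 'high'] (min_width=10, slack=5)
Line 7: ['desert', 'no'] (min_width=9, slack=6)
Line 8: ['problem', 'big'] (min_width=11, slack=4)
Line 9: ['problem'] (min_width=7, slack=8)
Line 10: ['umbrella', 'was'] (min_width=12, slack=3)
Line 11: ['good', 'box'] (min_width=8, slack=7)
Total lines: 11

Answer: 11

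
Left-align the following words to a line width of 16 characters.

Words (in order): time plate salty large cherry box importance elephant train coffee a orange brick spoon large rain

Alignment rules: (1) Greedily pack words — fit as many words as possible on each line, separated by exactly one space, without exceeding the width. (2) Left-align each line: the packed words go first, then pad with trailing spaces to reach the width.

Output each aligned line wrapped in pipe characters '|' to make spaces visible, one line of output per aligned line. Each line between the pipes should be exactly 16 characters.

Answer: |time plate salty|
|large cherry box|
|importance      |
|elephant train  |
|coffee a orange |
|brick spoon     |
|large rain      |

Derivation:
Line 1: ['time', 'plate', 'salty'] (min_width=16, slack=0)
Line 2: ['large', 'cherry', 'box'] (min_width=16, slack=0)
Line 3: ['importance'] (min_width=10, slack=6)
Line 4: ['elephant', 'train'] (min_width=14, slack=2)
Line 5: ['coffee', 'a', 'orange'] (min_width=15, slack=1)
Line 6: ['brick', 'spoon'] (min_width=11, slack=5)
Line 7: ['large', 'rain'] (min_width=10, slack=6)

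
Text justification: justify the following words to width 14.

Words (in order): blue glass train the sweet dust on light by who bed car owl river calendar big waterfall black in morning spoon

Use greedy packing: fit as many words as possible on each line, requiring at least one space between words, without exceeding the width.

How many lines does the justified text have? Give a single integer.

Line 1: ['blue', 'glass'] (min_width=10, slack=4)
Line 2: ['train', 'the'] (min_width=9, slack=5)
Line 3: ['sweet', 'dust', 'on'] (min_width=13, slack=1)
Line 4: ['light', 'by', 'who'] (min_width=12, slack=2)
Line 5: ['bed', 'car', 'owl'] (min_width=11, slack=3)
Line 6: ['river', 'calendar'] (min_width=14, slack=0)
Line 7: ['big', 'waterfall'] (min_width=13, slack=1)
Line 8: ['black', 'in'] (min_width=8, slack=6)
Line 9: ['morning', 'spoon'] (min_width=13, slack=1)
Total lines: 9

Answer: 9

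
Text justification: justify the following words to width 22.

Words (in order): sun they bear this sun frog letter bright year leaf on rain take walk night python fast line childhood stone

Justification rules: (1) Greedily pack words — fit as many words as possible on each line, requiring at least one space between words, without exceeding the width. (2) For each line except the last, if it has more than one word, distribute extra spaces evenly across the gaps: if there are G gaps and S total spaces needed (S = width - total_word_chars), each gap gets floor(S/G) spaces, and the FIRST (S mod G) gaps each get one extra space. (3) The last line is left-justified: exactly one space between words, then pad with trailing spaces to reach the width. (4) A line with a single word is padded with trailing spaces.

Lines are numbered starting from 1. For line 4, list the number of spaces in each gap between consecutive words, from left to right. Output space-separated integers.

Answer: 1 1 1

Derivation:
Line 1: ['sun', 'they', 'bear', 'this', 'sun'] (min_width=22, slack=0)
Line 2: ['frog', 'letter', 'bright'] (min_width=18, slack=4)
Line 3: ['year', 'leaf', 'on', 'rain', 'take'] (min_width=22, slack=0)
Line 4: ['walk', 'night', 'python', 'fast'] (min_width=22, slack=0)
Line 5: ['line', 'childhood', 'stone'] (min_width=20, slack=2)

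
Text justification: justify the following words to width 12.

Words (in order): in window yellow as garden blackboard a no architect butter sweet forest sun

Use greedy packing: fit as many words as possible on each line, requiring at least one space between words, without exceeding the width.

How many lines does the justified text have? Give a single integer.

Line 1: ['in', 'window'] (min_width=9, slack=3)
Line 2: ['yellow', 'as'] (min_width=9, slack=3)
Line 3: ['garden'] (min_width=6, slack=6)
Line 4: ['blackboard', 'a'] (min_width=12, slack=0)
Line 5: ['no', 'architect'] (min_width=12, slack=0)
Line 6: ['butter', 'sweet'] (min_width=12, slack=0)
Line 7: ['forest', 'sun'] (min_width=10, slack=2)
Total lines: 7

Answer: 7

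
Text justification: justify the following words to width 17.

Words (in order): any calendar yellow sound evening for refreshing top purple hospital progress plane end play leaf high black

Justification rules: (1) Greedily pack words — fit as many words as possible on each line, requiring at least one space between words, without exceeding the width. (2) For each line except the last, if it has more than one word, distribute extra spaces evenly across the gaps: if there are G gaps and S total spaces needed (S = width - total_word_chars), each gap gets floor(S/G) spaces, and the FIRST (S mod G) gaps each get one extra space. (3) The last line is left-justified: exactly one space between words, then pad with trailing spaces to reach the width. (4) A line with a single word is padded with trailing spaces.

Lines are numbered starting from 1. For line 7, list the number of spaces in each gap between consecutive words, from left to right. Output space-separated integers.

Answer: 3 3

Derivation:
Line 1: ['any', 'calendar'] (min_width=12, slack=5)
Line 2: ['yellow', 'sound'] (min_width=12, slack=5)
Line 3: ['evening', 'for'] (min_width=11, slack=6)
Line 4: ['refreshing', 'top'] (min_width=14, slack=3)
Line 5: ['purple', 'hospital'] (min_width=15, slack=2)
Line 6: ['progress', 'plane'] (min_width=14, slack=3)
Line 7: ['end', 'play', 'leaf'] (min_width=13, slack=4)
Line 8: ['high', 'black'] (min_width=10, slack=7)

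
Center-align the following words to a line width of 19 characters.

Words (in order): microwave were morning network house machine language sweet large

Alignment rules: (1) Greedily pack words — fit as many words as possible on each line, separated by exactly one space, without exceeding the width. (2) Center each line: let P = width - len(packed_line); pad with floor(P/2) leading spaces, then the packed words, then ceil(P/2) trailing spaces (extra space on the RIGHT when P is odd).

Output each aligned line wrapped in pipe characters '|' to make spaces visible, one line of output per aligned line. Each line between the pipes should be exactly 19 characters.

Line 1: ['microwave', 'were'] (min_width=14, slack=5)
Line 2: ['morning', 'network'] (min_width=15, slack=4)
Line 3: ['house', 'machine'] (min_width=13, slack=6)
Line 4: ['language', 'sweet'] (min_width=14, slack=5)
Line 5: ['large'] (min_width=5, slack=14)

Answer: |  microwave were   |
|  morning network  |
|   house machine   |
|  language sweet   |
|       large       |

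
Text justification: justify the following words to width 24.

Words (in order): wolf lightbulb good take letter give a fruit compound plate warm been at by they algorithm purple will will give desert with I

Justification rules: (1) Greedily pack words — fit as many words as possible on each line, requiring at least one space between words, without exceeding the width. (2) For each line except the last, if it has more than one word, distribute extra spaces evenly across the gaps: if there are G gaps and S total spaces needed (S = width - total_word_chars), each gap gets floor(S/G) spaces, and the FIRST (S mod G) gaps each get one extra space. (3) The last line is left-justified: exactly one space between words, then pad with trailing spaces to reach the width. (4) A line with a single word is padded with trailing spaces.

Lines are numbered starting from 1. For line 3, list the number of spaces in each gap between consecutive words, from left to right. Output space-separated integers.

Line 1: ['wolf', 'lightbulb', 'good', 'take'] (min_width=24, slack=0)
Line 2: ['letter', 'give', 'a', 'fruit'] (min_width=19, slack=5)
Line 3: ['compound', 'plate', 'warm', 'been'] (min_width=24, slack=0)
Line 4: ['at', 'by', 'they', 'algorithm'] (min_width=20, slack=4)
Line 5: ['purple', 'will', 'will', 'give'] (min_width=21, slack=3)
Line 6: ['desert', 'with', 'I'] (min_width=13, slack=11)

Answer: 1 1 1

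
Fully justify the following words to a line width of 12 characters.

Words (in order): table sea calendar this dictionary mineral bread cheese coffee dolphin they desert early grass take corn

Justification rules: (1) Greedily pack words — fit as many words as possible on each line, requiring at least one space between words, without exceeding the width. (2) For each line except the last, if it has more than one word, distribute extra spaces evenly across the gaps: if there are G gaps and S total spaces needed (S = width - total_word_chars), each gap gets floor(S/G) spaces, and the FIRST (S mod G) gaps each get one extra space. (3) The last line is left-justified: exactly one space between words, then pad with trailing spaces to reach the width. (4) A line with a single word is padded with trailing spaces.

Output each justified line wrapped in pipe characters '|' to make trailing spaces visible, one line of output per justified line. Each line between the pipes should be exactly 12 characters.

Line 1: ['table', 'sea'] (min_width=9, slack=3)
Line 2: ['calendar'] (min_width=8, slack=4)
Line 3: ['this'] (min_width=4, slack=8)
Line 4: ['dictionary'] (min_width=10, slack=2)
Line 5: ['mineral'] (min_width=7, slack=5)
Line 6: ['bread', 'cheese'] (min_width=12, slack=0)
Line 7: ['coffee'] (min_width=6, slack=6)
Line 8: ['dolphin', 'they'] (min_width=12, slack=0)
Line 9: ['desert', 'early'] (min_width=12, slack=0)
Line 10: ['grass', 'take'] (min_width=10, slack=2)
Line 11: ['corn'] (min_width=4, slack=8)

Answer: |table    sea|
|calendar    |
|this        |
|dictionary  |
|mineral     |
|bread cheese|
|coffee      |
|dolphin they|
|desert early|
|grass   take|
|corn        |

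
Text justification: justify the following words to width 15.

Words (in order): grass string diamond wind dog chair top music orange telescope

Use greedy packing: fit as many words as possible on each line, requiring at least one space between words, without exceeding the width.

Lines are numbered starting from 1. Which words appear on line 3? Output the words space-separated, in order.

Answer: dog chair top

Derivation:
Line 1: ['grass', 'string'] (min_width=12, slack=3)
Line 2: ['diamond', 'wind'] (min_width=12, slack=3)
Line 3: ['dog', 'chair', 'top'] (min_width=13, slack=2)
Line 4: ['music', 'orange'] (min_width=12, slack=3)
Line 5: ['telescope'] (min_width=9, slack=6)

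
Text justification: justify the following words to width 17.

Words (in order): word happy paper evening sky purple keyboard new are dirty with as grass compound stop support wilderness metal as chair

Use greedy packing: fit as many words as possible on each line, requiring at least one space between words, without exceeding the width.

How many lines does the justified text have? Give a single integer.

Answer: 9

Derivation:
Line 1: ['word', 'happy', 'paper'] (min_width=16, slack=1)
Line 2: ['evening', 'sky'] (min_width=11, slack=6)
Line 3: ['purple', 'keyboard'] (min_width=15, slack=2)
Line 4: ['new', 'are', 'dirty'] (min_width=13, slack=4)
Line 5: ['with', 'as', 'grass'] (min_width=13, slack=4)
Line 6: ['compound', 'stop'] (min_width=13, slack=4)
Line 7: ['support'] (min_width=7, slack=10)
Line 8: ['wilderness', 'metal'] (min_width=16, slack=1)
Line 9: ['as', 'chair'] (min_width=8, slack=9)
Total lines: 9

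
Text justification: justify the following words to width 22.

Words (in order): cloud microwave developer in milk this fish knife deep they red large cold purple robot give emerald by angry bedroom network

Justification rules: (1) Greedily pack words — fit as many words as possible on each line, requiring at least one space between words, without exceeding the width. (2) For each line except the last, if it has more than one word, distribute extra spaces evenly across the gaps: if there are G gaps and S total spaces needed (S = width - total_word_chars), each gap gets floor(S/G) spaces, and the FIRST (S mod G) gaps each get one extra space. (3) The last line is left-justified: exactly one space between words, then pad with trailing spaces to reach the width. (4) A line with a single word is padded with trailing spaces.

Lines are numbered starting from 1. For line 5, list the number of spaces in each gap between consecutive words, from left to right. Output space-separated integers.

Line 1: ['cloud', 'microwave'] (min_width=15, slack=7)
Line 2: ['developer', 'in', 'milk', 'this'] (min_width=22, slack=0)
Line 3: ['fish', 'knife', 'deep', 'they'] (min_width=20, slack=2)
Line 4: ['red', 'large', 'cold', 'purple'] (min_width=21, slack=1)
Line 5: ['robot', 'give', 'emerald', 'by'] (min_width=21, slack=1)
Line 6: ['angry', 'bedroom', 'network'] (min_width=21, slack=1)

Answer: 2 1 1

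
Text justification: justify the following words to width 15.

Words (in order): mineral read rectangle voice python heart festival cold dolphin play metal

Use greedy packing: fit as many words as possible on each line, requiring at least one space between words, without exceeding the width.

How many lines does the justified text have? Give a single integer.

Answer: 6

Derivation:
Line 1: ['mineral', 'read'] (min_width=12, slack=3)
Line 2: ['rectangle', 'voice'] (min_width=15, slack=0)
Line 3: ['python', 'heart'] (min_width=12, slack=3)
Line 4: ['festival', 'cold'] (min_width=13, slack=2)
Line 5: ['dolphin', 'play'] (min_width=12, slack=3)
Line 6: ['metal'] (min_width=5, slack=10)
Total lines: 6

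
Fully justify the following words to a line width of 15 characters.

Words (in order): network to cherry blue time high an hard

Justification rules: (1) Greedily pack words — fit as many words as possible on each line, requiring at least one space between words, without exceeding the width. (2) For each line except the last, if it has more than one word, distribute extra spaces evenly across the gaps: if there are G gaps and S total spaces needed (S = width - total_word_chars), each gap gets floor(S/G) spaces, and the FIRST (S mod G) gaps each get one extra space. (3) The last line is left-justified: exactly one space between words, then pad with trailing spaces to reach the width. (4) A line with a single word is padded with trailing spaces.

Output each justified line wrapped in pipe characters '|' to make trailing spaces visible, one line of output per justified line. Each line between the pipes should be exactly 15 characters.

Line 1: ['network', 'to'] (min_width=10, slack=5)
Line 2: ['cherry', 'blue'] (min_width=11, slack=4)
Line 3: ['time', 'high', 'an'] (min_width=12, slack=3)
Line 4: ['hard'] (min_width=4, slack=11)

Answer: |network      to|
|cherry     blue|
|time   high  an|
|hard           |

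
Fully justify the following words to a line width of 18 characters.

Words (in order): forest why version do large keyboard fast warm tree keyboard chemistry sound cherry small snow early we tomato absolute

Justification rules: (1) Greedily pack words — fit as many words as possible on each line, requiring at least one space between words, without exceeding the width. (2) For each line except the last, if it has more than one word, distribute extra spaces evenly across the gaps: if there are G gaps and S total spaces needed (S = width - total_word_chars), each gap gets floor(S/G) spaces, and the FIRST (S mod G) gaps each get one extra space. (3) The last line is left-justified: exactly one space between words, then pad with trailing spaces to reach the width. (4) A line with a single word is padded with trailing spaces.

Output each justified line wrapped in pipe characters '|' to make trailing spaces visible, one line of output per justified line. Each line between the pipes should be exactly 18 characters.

Answer: |forest why version|
|do  large keyboard|
|fast   warm   tree|
|keyboard chemistry|
|sound cherry small|
|snow    early   we|
|tomato absolute   |

Derivation:
Line 1: ['forest', 'why', 'version'] (min_width=18, slack=0)
Line 2: ['do', 'large', 'keyboard'] (min_width=17, slack=1)
Line 3: ['fast', 'warm', 'tree'] (min_width=14, slack=4)
Line 4: ['keyboard', 'chemistry'] (min_width=18, slack=0)
Line 5: ['sound', 'cherry', 'small'] (min_width=18, slack=0)
Line 6: ['snow', 'early', 'we'] (min_width=13, slack=5)
Line 7: ['tomato', 'absolute'] (min_width=15, slack=3)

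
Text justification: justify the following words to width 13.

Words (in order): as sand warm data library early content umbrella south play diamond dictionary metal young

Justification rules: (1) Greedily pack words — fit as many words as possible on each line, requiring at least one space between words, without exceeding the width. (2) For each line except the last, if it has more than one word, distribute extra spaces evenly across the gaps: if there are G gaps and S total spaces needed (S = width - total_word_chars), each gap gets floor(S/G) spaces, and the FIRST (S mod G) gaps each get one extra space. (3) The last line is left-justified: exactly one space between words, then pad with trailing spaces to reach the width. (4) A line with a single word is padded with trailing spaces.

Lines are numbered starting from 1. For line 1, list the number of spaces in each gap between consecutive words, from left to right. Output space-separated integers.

Answer: 2 1

Derivation:
Line 1: ['as', 'sand', 'warm'] (min_width=12, slack=1)
Line 2: ['data', 'library'] (min_width=12, slack=1)
Line 3: ['early', 'content'] (min_width=13, slack=0)
Line 4: ['umbrella'] (min_width=8, slack=5)
Line 5: ['south', 'play'] (min_width=10, slack=3)
Line 6: ['diamond'] (min_width=7, slack=6)
Line 7: ['dictionary'] (min_width=10, slack=3)
Line 8: ['metal', 'young'] (min_width=11, slack=2)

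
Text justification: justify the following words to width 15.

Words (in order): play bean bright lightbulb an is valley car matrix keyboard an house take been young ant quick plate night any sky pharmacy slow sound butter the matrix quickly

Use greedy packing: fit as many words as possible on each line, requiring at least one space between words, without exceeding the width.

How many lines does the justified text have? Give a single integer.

Answer: 13

Derivation:
Line 1: ['play', 'bean'] (min_width=9, slack=6)
Line 2: ['bright'] (min_width=6, slack=9)
Line 3: ['lightbulb', 'an', 'is'] (min_width=15, slack=0)
Line 4: ['valley', 'car'] (min_width=10, slack=5)
Line 5: ['matrix', 'keyboard'] (min_width=15, slack=0)
Line 6: ['an', 'house', 'take'] (min_width=13, slack=2)
Line 7: ['been', 'young', 'ant'] (min_width=14, slack=1)
Line 8: ['quick', 'plate'] (min_width=11, slack=4)
Line 9: ['night', 'any', 'sky'] (min_width=13, slack=2)
Line 10: ['pharmacy', 'slow'] (min_width=13, slack=2)
Line 11: ['sound', 'butter'] (min_width=12, slack=3)
Line 12: ['the', 'matrix'] (min_width=10, slack=5)
Line 13: ['quickly'] (min_width=7, slack=8)
Total lines: 13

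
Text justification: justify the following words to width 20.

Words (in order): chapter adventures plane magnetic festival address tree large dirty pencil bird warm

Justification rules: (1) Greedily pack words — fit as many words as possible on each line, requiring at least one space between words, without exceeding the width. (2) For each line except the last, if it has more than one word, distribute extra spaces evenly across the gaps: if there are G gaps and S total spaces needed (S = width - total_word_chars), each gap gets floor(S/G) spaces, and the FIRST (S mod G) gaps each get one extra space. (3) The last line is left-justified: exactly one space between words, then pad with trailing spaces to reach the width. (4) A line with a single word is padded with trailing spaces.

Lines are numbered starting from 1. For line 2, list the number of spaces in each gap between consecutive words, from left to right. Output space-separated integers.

Line 1: ['chapter', 'adventures'] (min_width=18, slack=2)
Line 2: ['plane', 'magnetic'] (min_width=14, slack=6)
Line 3: ['festival', 'address'] (min_width=16, slack=4)
Line 4: ['tree', 'large', 'dirty'] (min_width=16, slack=4)
Line 5: ['pencil', 'bird', 'warm'] (min_width=16, slack=4)

Answer: 7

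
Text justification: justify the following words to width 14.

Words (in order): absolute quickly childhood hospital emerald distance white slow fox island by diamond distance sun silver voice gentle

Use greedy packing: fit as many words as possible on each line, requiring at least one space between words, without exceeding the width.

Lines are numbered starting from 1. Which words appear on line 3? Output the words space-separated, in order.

Answer: childhood

Derivation:
Line 1: ['absolute'] (min_width=8, slack=6)
Line 2: ['quickly'] (min_width=7, slack=7)
Line 3: ['childhood'] (min_width=9, slack=5)
Line 4: ['hospital'] (min_width=8, slack=6)
Line 5: ['emerald'] (min_width=7, slack=7)
Line 6: ['distance', 'white'] (min_width=14, slack=0)
Line 7: ['slow', 'fox'] (min_width=8, slack=6)
Line 8: ['island', 'by'] (min_width=9, slack=5)
Line 9: ['diamond'] (min_width=7, slack=7)
Line 10: ['distance', 'sun'] (min_width=12, slack=2)
Line 11: ['silver', 'voice'] (min_width=12, slack=2)
Line 12: ['gentle'] (min_width=6, slack=8)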